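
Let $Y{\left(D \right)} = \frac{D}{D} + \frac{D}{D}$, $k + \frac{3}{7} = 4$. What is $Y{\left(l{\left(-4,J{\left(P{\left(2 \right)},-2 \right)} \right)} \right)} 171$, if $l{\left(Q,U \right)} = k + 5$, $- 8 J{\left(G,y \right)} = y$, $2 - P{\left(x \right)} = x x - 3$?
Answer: $342$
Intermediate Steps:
$k = \frac{25}{7}$ ($k = - \frac{3}{7} + 4 = \frac{25}{7} \approx 3.5714$)
$P{\left(x \right)} = 5 - x^{2}$ ($P{\left(x \right)} = 2 - \left(x x - 3\right) = 2 - \left(x^{2} - 3\right) = 2 - \left(-3 + x^{2}\right) = 5 - x^{2}$)
$J{\left(G,y \right)} = - \frac{y}{8}$
$l{\left(Q,U \right)} = \frac{60}{7}$ ($l{\left(Q,U \right)} = \frac{25}{7} + 5 = \frac{60}{7}$)
$Y{\left(D \right)} = 2$ ($Y{\left(D \right)} = 1 + 1 = 2$)
$Y{\left(l{\left(-4,J{\left(P{\left(2 \right)},-2 \right)} \right)} \right)} 171 = 2 \cdot 171 = 342$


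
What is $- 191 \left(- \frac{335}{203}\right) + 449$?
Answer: $\frac{155132}{203} \approx 764.2$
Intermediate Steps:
$- 191 \left(- \frac{335}{203}\right) + 449 = - 191 \left(\left(-335\right) \frac{1}{203}\right) + 449 = \left(-191\right) \left(- \frac{335}{203}\right) + 449 = \frac{63985}{203} + 449 = \frac{155132}{203}$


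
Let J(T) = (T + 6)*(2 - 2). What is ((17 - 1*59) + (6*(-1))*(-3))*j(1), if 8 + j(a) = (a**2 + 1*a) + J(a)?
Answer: 144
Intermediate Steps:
J(T) = 0 (J(T) = (6 + T)*0 = 0)
j(a) = -8 + a + a**2 (j(a) = -8 + ((a**2 + 1*a) + 0) = -8 + ((a**2 + a) + 0) = -8 + ((a + a**2) + 0) = -8 + (a + a**2) = -8 + a + a**2)
((17 - 1*59) + (6*(-1))*(-3))*j(1) = ((17 - 1*59) + (6*(-1))*(-3))*(-8 + 1 + 1**2) = ((17 - 59) - 6*(-3))*(-8 + 1 + 1) = (-42 + 18)*(-6) = -24*(-6) = 144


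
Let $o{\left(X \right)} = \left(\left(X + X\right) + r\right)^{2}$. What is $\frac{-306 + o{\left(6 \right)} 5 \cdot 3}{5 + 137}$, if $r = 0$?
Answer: $\frac{927}{71} \approx 13.056$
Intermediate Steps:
$o{\left(X \right)} = 4 X^{2}$ ($o{\left(X \right)} = \left(\left(X + X\right) + 0\right)^{2} = \left(2 X + 0\right)^{2} = \left(2 X\right)^{2} = 4 X^{2}$)
$\frac{-306 + o{\left(6 \right)} 5 \cdot 3}{5 + 137} = \frac{-306 + 4 \cdot 6^{2} \cdot 5 \cdot 3}{5 + 137} = \frac{-306 + 4 \cdot 36 \cdot 5 \cdot 3}{142} = \left(-306 + 144 \cdot 5 \cdot 3\right) \frac{1}{142} = \left(-306 + 720 \cdot 3\right) \frac{1}{142} = \left(-306 + 2160\right) \frac{1}{142} = 1854 \cdot \frac{1}{142} = \frac{927}{71}$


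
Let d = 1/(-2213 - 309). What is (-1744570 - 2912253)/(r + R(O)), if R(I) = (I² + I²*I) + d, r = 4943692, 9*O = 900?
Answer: -11744507606/15015211223 ≈ -0.78217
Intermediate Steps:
O = 100 (O = (⅑)*900 = 100)
d = -1/2522 (d = 1/(-2522) = -1/2522 ≈ -0.00039651)
R(I) = -1/2522 + I² + I³ (R(I) = (I² + I²*I) - 1/2522 = (I² + I³) - 1/2522 = -1/2522 + I² + I³)
(-1744570 - 2912253)/(r + R(O)) = (-1744570 - 2912253)/(4943692 + (-1/2522 + 100² + 100³)) = -4656823/(4943692 + (-1/2522 + 10000 + 1000000)) = -4656823/(4943692 + 2547219999/2522) = -4656823/15015211223/2522 = -4656823*2522/15015211223 = -11744507606/15015211223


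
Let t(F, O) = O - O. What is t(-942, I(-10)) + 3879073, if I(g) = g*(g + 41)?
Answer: 3879073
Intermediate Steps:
I(g) = g*(41 + g)
t(F, O) = 0
t(-942, I(-10)) + 3879073 = 0 + 3879073 = 3879073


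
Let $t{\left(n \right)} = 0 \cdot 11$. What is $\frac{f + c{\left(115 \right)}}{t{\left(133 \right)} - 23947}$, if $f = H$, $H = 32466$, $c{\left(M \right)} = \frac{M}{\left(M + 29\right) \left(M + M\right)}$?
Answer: $- \frac{850019}{626976} \approx -1.3557$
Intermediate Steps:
$t{\left(n \right)} = 0$
$c{\left(M \right)} = \frac{1}{2 \left(29 + M\right)}$ ($c{\left(M \right)} = \frac{M}{\left(29 + M\right) 2 M} = \frac{M}{2 M \left(29 + M\right)} = M \frac{1}{2 M \left(29 + M\right)} = \frac{1}{2 \left(29 + M\right)}$)
$f = 32466$
$\frac{f + c{\left(115 \right)}}{t{\left(133 \right)} - 23947} = \frac{32466 + \frac{1}{2 \left(29 + 115\right)}}{0 - 23947} = \frac{32466 + \frac{1}{2 \cdot 144}}{-23947} = \left(32466 + \frac{1}{2} \cdot \frac{1}{144}\right) \left(- \frac{1}{23947}\right) = \left(32466 + \frac{1}{288}\right) \left(- \frac{1}{23947}\right) = \frac{9350209}{288} \left(- \frac{1}{23947}\right) = - \frac{850019}{626976}$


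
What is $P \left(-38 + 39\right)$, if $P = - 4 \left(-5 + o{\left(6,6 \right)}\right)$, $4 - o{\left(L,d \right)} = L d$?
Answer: $148$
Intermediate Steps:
$o{\left(L,d \right)} = 4 - L d$
$P = 148$ ($P = - 4 \left(-5 + \left(4 - 6 \cdot 6\right)\right) = - 4 \left(-5 + \left(4 - 36\right)\right) = - 4 \left(-5 - 32\right) = \left(-4\right) \left(-37\right) = 148$)
$P \left(-38 + 39\right) = 148 \left(-38 + 39\right) = 148 \cdot 1 = 148$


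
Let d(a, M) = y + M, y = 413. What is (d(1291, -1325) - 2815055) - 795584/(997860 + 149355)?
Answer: -3230520377489/1147215 ≈ -2.8160e+6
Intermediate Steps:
d(a, M) = 413 + M
(d(1291, -1325) - 2815055) - 795584/(997860 + 149355) = ((413 - 1325) - 2815055) - 795584/(997860 + 149355) = (-912 - 2815055) - 795584/1147215 = -2815967 - 795584*1/1147215 = -2815967 - 795584/1147215 = -3230520377489/1147215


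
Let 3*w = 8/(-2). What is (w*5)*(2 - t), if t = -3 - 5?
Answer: -200/3 ≈ -66.667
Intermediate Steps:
w = -4/3 (w = (8/(-2))/3 = (8*(-½))/3 = (⅓)*(-4) = -4/3 ≈ -1.3333)
t = -8
(w*5)*(2 - t) = (-4/3*5)*(2 - 1*(-8)) = -20*(2 + 8)/3 = -20/3*10 = -200/3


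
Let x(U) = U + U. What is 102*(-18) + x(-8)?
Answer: -1852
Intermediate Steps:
x(U) = 2*U
102*(-18) + x(-8) = 102*(-18) + 2*(-8) = -1836 - 16 = -1852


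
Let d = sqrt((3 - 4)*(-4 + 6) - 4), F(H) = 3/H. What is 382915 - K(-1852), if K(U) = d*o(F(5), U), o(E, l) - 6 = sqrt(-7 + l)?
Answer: 382915 + 13*sqrt(66) - 6*I*sqrt(6) ≈ 3.8302e+5 - 14.697*I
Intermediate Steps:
d = I*sqrt(6) (d = sqrt(-1*2 - 4) = sqrt(-2 - 4) = sqrt(-6) = I*sqrt(6) ≈ 2.4495*I)
o(E, l) = 6 + sqrt(-7 + l)
K(U) = I*sqrt(6)*(6 + sqrt(-7 + U)) (K(U) = (I*sqrt(6))*(6 + sqrt(-7 + U)) = I*sqrt(6)*(6 + sqrt(-7 + U)))
382915 - K(-1852) = 382915 - I*sqrt(6)*(6 + sqrt(-7 - 1852)) = 382915 - I*sqrt(6)*(6 + sqrt(-1859)) = 382915 - I*sqrt(6)*(6 + 13*I*sqrt(11))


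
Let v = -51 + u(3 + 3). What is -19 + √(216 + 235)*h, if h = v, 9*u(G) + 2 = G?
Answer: -19 - 455*√451/9 ≈ -1092.6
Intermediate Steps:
u(G) = -2/9 + G/9
v = -455/9 (v = -51 + (-2/9 + (3 + 3)/9) = -51 + (-2/9 + (⅑)*6) = -51 + (-2/9 + ⅔) = -51 + 4/9 = -455/9 ≈ -50.556)
h = -455/9 ≈ -50.556
-19 + √(216 + 235)*h = -19 + √(216 + 235)*(-455/9) = -19 + √451*(-455/9) = -19 - 455*√451/9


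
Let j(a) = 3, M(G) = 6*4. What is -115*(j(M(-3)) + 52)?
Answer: -6325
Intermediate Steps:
M(G) = 24
-115*(j(M(-3)) + 52) = -115*(3 + 52) = -115*55 = -6325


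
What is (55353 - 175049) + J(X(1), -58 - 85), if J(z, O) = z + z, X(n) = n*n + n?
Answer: -119692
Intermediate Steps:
X(n) = n + n² (X(n) = n² + n = n + n²)
J(z, O) = 2*z
(55353 - 175049) + J(X(1), -58 - 85) = (55353 - 175049) + 2*(1*(1 + 1)) = -119696 + 2*(1*2) = -119696 + 2*2 = -119696 + 4 = -119692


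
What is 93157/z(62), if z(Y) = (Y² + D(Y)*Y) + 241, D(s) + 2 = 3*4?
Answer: 93157/4705 ≈ 19.800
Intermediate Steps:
D(s) = 10 (D(s) = -2 + 3*4 = -2 + 12 = 10)
z(Y) = 241 + Y² + 10*Y (z(Y) = (Y² + 10*Y) + 241 = 241 + Y² + 10*Y)
93157/z(62) = 93157/(241 + 62² + 10*62) = 93157/(241 + 3844 + 620) = 93157/4705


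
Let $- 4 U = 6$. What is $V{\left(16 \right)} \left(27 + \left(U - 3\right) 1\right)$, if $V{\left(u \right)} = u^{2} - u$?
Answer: $5400$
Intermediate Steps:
$U = - \frac{3}{2}$ ($U = \left(- \frac{1}{4}\right) 6 = - \frac{3}{2} \approx -1.5$)
$V{\left(16 \right)} \left(27 + \left(U - 3\right) 1\right) = 16 \left(-1 + 16\right) \left(27 + \left(- \frac{3}{2} - 3\right) 1\right) = 16 \cdot 15 \left(27 - \frac{9}{2}\right) = 240 \left(27 - \frac{9}{2}\right) = 240 \cdot \frac{45}{2} = 5400$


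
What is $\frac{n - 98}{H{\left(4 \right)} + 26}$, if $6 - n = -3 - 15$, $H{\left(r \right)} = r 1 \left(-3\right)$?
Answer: $- \frac{37}{7} \approx -5.2857$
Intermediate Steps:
$H{\left(r \right)} = - 3 r$ ($H{\left(r \right)} = r \left(-3\right) = - 3 r$)
$n = 24$ ($n = 6 - \left(-3 - 15\right) = 6 - -18 = 6 + 18 = 24$)
$\frac{n - 98}{H{\left(4 \right)} + 26} = \frac{24 - 98}{\left(-3\right) 4 + 26} = \frac{1}{-12 + 26} \left(-74\right) = \frac{1}{14} \left(-74\right) = - \frac{37}{7}$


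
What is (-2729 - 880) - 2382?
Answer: -5991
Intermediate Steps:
(-2729 - 880) - 2382 = -3609 - 2382 = -5991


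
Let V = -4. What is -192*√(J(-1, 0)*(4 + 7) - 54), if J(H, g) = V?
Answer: -1344*I*√2 ≈ -1900.7*I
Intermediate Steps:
J(H, g) = -4
-192*√(J(-1, 0)*(4 + 7) - 54) = -192*√(-4*(4 + 7) - 54) = -192*√(-4*11 - 54) = -192*√(-44 - 54) = -1344*I*√2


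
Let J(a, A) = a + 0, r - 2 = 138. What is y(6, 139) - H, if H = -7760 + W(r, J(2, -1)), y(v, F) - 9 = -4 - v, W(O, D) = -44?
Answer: 7803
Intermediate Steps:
r = 140 (r = 2 + 138 = 140)
J(a, A) = a
y(v, F) = 5 - v (y(v, F) = 9 + (-4 - v) = 5 - v)
H = -7804 (H = -7760 - 44 = -7804)
y(6, 139) - H = (5 - 1*6) - 1*(-7804) = (5 - 6) + 7804 = -1 + 7804 = 7803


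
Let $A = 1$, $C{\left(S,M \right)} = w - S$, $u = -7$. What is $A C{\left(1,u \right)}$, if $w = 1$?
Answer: $0$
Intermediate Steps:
$C{\left(S,M \right)} = 1 - S$
$A C{\left(1,u \right)} = 1 \left(1 - 1\right) = 1 \cdot 0 = 0$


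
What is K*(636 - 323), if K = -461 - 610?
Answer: -335223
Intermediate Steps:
K = -1071
K*(636 - 323) = -1071*(636 - 323) = -1071*313 = -335223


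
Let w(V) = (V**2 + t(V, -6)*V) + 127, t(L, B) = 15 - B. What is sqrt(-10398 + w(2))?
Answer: 5*I*sqrt(409) ≈ 101.12*I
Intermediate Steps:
w(V) = 127 + V**2 + 21*V (w(V) = (V**2 + (15 - 1*(-6))*V) + 127 = (V**2 + (15 + 6)*V) + 127 = (V**2 + 21*V) + 127 = 127 + V**2 + 21*V)
sqrt(-10398 + w(2)) = sqrt(-10398 + (127 + 2**2 + 21*2)) = sqrt(-10398 + (127 + 4 + 42)) = sqrt(-10398 + 173) = sqrt(-10225) = 5*I*sqrt(409)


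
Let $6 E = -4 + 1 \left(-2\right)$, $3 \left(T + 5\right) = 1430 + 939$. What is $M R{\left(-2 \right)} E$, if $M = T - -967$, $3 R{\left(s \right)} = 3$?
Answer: $- \frac{5255}{3} \approx -1751.7$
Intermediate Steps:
$R{\left(s \right)} = 1$ ($R{\left(s \right)} = \frac{1}{3} \cdot 3 = 1$)
$T = \frac{2354}{3}$ ($T = -5 + \frac{1430 + 939}{3} = -5 + \frac{1}{3} \cdot 2369 = -5 + \frac{2369}{3} = \frac{2354}{3} \approx 784.67$)
$E = -1$ ($E = \frac{-4 + 1 \left(-2\right)}{6} = \frac{-4 - 2}{6} = \frac{1}{6} \left(-6\right) = -1$)
$M = \frac{5255}{3}$ ($M = \frac{2354}{3} - -967 = \frac{2354}{3} + 967 = \frac{5255}{3} \approx 1751.7$)
$M R{\left(-2 \right)} E = \frac{5255 \cdot 1 \left(-1\right)}{3} = \frac{5255}{3} \left(-1\right) = - \frac{5255}{3}$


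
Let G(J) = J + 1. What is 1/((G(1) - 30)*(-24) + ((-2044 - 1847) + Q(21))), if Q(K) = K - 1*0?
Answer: -1/3198 ≈ -0.00031270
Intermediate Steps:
Q(K) = K (Q(K) = K + 0 = K)
G(J) = 1 + J
1/((G(1) - 30)*(-24) + ((-2044 - 1847) + Q(21))) = 1/(((1 + 1) - 30)*(-24) + ((-2044 - 1847) + 21)) = 1/((2 - 30)*(-24) + (-3891 + 21)) = 1/(-28*(-24) - 3870) = 1/(672 - 3870) = 1/(-3198) = -1/3198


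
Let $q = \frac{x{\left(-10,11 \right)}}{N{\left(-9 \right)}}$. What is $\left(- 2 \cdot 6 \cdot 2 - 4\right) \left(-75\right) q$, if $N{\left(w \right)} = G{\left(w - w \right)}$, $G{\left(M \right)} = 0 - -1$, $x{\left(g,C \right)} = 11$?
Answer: $23100$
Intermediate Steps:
$G{\left(M \right)} = 1$ ($G{\left(M \right)} = 0 + 1 = 1$)
$N{\left(w \right)} = 1$
$q = 11$ ($q = \frac{11}{1} = 11 \cdot 1 = 11$)
$\left(- 2 \cdot 6 \cdot 2 - 4\right) \left(-75\right) q = \left(- 2 \cdot 6 \cdot 2 - 4\right) \left(-75\right) 11 = \left(\left(-2\right) 12 - 4\right) \left(-75\right) 11 = \left(-24 - 4\right) \left(-75\right) 11 = \left(-28\right) \left(-75\right) 11 = 2100 \cdot 11 = 23100$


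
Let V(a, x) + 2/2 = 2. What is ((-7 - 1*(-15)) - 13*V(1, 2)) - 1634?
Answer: -1639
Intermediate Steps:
V(a, x) = 1 (V(a, x) = -1 + 2 = 1)
((-7 - 1*(-15)) - 13*V(1, 2)) - 1634 = ((-7 - 1*(-15)) - 13*1) - 1634 = ((-7 + 15) - 13) - 1634 = (8 - 13) - 1634 = -5 - 1634 = -1639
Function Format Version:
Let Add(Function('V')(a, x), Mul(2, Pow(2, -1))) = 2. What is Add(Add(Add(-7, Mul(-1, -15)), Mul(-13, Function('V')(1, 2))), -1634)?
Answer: -1639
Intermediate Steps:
Function('V')(a, x) = 1 (Function('V')(a, x) = Add(-1, 2) = 1)
Add(Add(Add(-7, Mul(-1, -15)), Mul(-13, Function('V')(1, 2))), -1634) = Add(Add(Add(-7, Mul(-1, -15)), Mul(-13, 1)), -1634) = Add(Add(Add(-7, 15), -13), -1634) = Add(Add(8, -13), -1634) = Add(-5, -1634) = -1639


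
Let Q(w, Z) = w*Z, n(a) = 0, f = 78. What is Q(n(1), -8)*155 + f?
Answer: 78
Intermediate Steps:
Q(w, Z) = Z*w
Q(n(1), -8)*155 + f = -8*0*155 + 78 = 0*155 + 78 = 0 + 78 = 78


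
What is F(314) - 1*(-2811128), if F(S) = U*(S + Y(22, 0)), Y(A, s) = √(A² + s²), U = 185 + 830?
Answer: 3152168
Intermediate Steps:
U = 1015
F(S) = 22330 + 1015*S (F(S) = 1015*(S + √(22² + 0²)) = 1015*(S + √(484 + 0)) = 1015*(S + √484) = 1015*(S + 22) = 1015*(22 + S) = 22330 + 1015*S)
F(314) - 1*(-2811128) = (22330 + 1015*314) - 1*(-2811128) = (22330 + 318710) + 2811128 = 341040 + 2811128 = 3152168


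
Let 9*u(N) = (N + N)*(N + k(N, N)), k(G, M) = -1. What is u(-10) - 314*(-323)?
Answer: 913018/9 ≈ 1.0145e+5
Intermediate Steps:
u(N) = 2*N*(-1 + N)/9 (u(N) = ((N + N)*(N - 1))/9 = ((2*N)*(-1 + N))/9 = (2*N*(-1 + N))/9 = 2*N*(-1 + N)/9)
u(-10) - 314*(-323) = (2/9)*(-10)*(-1 - 10) - 314*(-323) = (2/9)*(-10)*(-11) + 101422 = 220/9 + 101422 = 913018/9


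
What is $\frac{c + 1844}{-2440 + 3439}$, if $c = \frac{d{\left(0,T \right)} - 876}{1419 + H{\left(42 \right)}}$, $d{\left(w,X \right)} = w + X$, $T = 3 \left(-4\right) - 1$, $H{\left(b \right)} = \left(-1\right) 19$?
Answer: $\frac{122891}{66600} \approx 1.8452$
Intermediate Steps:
$H{\left(b \right)} = -19$
$T = -13$ ($T = -12 - 1 = -13$)
$d{\left(w,X \right)} = X + w$
$c = - \frac{127}{200}$ ($c = \frac{\left(-13 + 0\right) - 876}{1419 - 19} = \frac{-13 - 876}{1400} = \left(-889\right) \frac{1}{1400} = - \frac{127}{200} \approx -0.635$)
$\frac{c + 1844}{-2440 + 3439} = \frac{- \frac{127}{200} + 1844}{-2440 + 3439} = \frac{368673}{200 \cdot 999} = \frac{368673}{200} \cdot \frac{1}{999} = \frac{122891}{66600}$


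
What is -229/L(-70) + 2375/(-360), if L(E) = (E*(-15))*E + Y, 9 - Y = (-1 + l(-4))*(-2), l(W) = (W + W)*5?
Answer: -34930687/5297256 ≈ -6.5941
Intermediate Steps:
l(W) = 10*W (l(W) = (2*W)*5 = 10*W)
Y = -73 (Y = 9 - (-1 + 10*(-4))*(-2) = 9 - (-1 - 40)*(-2) = 9 - (-41)*(-2) = 9 - 1*82 = 9 - 82 = -73)
L(E) = -73 - 15*E² (L(E) = (E*(-15))*E - 73 = (-15*E)*E - 73 = -15*E² - 73 = -73 - 15*E²)
-229/L(-70) + 2375/(-360) = -229/(-73 - 15*(-70)²) + 2375/(-360) = -229/(-73 - 15*4900) + 2375*(-1/360) = -229/(-73 - 73500) - 475/72 = -229/(-73573) - 475/72 = -229*(-1/73573) - 475/72 = 229/73573 - 475/72 = -34930687/5297256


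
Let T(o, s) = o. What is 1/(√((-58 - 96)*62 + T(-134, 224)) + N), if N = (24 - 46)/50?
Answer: -275/6051371 - 625*I*√9682/6051371 ≈ -4.5444e-5 - 0.010163*I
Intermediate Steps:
N = -11/25 (N = -22*1/50 = -11/25 ≈ -0.44000)
1/(√((-58 - 96)*62 + T(-134, 224)) + N) = 1/(√((-58 - 96)*62 - 134) - 11/25) = 1/(√(-154*62 - 134) - 11/25) = 1/(√(-9548 - 134) - 11/25) = 1/(√(-9682) - 11/25) = 1/(I*√9682 - 11/25) = 1/(-11/25 + I*√9682)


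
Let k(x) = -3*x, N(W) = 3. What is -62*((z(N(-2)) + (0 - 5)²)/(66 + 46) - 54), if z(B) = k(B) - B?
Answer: 187085/56 ≈ 3340.8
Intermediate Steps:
z(B) = -4*B (z(B) = -3*B - B = -4*B)
-62*((z(N(-2)) + (0 - 5)²)/(66 + 46) - 54) = -62*((-4*3 + (0 - 5)²)/(66 + 46) - 54) = -62*((-12 + (-5)²)/112 - 54) = -62*((-12 + 25)*(1/112) - 54) = -62*(13*(1/112) - 54) = -62*(13/112 - 54) = -62*(-6035/112) = 187085/56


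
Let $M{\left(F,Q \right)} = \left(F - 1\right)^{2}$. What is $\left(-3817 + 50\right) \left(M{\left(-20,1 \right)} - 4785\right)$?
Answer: $16363848$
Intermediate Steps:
$M{\left(F,Q \right)} = \left(-1 + F\right)^{2}$
$\left(-3817 + 50\right) \left(M{\left(-20,1 \right)} - 4785\right) = \left(-3817 + 50\right) \left(\left(-1 - 20\right)^{2} - 4785\right) = - 3767 \left(\left(-21\right)^{2} - 4785\right) = - 3767 \left(441 - 4785\right) = \left(-3767\right) \left(-4344\right) = 16363848$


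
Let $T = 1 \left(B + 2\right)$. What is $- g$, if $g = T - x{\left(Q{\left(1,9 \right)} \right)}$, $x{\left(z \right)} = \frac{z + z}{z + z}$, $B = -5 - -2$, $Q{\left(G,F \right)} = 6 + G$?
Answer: $2$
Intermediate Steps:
$B = -3$ ($B = -5 + 2 = -3$)
$x{\left(z \right)} = 1$ ($x{\left(z \right)} = \frac{2 z}{2 z} = 2 z \frac{1}{2 z} = 1$)
$T = -1$ ($T = 1 \left(-3 + 2\right) = 1 \left(-1\right) = -1$)
$g = -2$ ($g = -1 - 1 = -2$)
$- g = \left(-1\right) \left(-2\right) = 2$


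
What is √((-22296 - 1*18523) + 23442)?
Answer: I*√17377 ≈ 131.82*I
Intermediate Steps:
√((-22296 - 1*18523) + 23442) = √((-22296 - 18523) + 23442) = √(-40819 + 23442) = √(-17377) = I*√17377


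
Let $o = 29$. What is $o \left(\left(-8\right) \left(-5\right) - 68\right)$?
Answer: $-812$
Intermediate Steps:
$o \left(\left(-8\right) \left(-5\right) - 68\right) = 29 \left(\left(-8\right) \left(-5\right) - 68\right) = 29 \left(40 - 68\right) = 29 \left(-28\right) = -812$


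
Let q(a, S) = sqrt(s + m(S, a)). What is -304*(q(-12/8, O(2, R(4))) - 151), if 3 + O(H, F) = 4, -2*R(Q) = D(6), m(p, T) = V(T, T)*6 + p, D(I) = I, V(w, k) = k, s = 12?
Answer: 45296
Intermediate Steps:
m(p, T) = p + 6*T (m(p, T) = T*6 + p = 6*T + p = p + 6*T)
R(Q) = -3 (R(Q) = -1/2*6 = -3)
O(H, F) = 1 (O(H, F) = -3 + 4 = 1)
q(a, S) = sqrt(12 + S + 6*a) (q(a, S) = sqrt(12 + (S + 6*a)) = sqrt(12 + S + 6*a))
-304*(q(-12/8, O(2, R(4))) - 151) = -304*(sqrt(12 + 1 + 6*(-12/8)) - 151) = -304*(sqrt(12 + 1 + 6*(-12*1/8)) - 151) = -304*(sqrt(12 + 1 + 6*(-3/2)) - 151) = -304*(sqrt(12 + 1 - 9) - 151) = -304*(sqrt(4) - 151) = -304*(2 - 151) = -304*(-149) = 45296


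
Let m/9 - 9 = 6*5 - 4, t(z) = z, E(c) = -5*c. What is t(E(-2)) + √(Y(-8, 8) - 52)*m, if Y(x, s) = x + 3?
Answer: 10 + 315*I*√57 ≈ 10.0 + 2378.2*I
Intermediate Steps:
Y(x, s) = 3 + x
m = 315 (m = 81 + 9*(6*5 - 4) = 81 + 9*(30 - 4) = 81 + 9*26 = 81 + 234 = 315)
t(E(-2)) + √(Y(-8, 8) - 52)*m = -5*(-2) + √((3 - 8) - 52)*315 = 10 + √(-5 - 52)*315 = 10 + √(-57)*315 = 10 + (I*√57)*315 = 10 + 315*I*√57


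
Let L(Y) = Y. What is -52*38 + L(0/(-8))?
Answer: -1976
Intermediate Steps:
-52*38 + L(0/(-8)) = -52*38 + 0/(-8) = -1976 + 0*(-⅛) = -1976 + 0 = -1976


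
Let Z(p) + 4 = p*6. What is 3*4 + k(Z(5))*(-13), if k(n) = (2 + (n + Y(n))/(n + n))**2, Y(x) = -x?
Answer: -40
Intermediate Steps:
Z(p) = -4 + 6*p (Z(p) = -4 + p*6 = -4 + 6*p)
k(n) = 4 (k(n) = (2 + (n - n)/(n + n))**2 = (2 + 0/((2*n)))**2 = (2 + 0*(1/(2*n)))**2 = (2 + 0)**2 = 2**2 = 4)
3*4 + k(Z(5))*(-13) = 3*4 + 4*(-13) = 12 - 52 = -40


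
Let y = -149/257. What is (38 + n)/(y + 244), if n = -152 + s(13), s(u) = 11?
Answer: -26471/62559 ≈ -0.42314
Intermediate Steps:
y = -149/257 (y = -149*1/257 = -149/257 ≈ -0.57977)
n = -141 (n = -152 + 11 = -141)
(38 + n)/(y + 244) = (38 - 141)/(-149/257 + 244) = -103/62559/257 = -103*257/62559 = -26471/62559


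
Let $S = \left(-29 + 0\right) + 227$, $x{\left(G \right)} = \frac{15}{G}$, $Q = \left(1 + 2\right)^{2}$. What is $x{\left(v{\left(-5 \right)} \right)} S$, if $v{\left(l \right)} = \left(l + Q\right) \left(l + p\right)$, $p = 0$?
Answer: $- \frac{297}{2} \approx -148.5$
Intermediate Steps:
$Q = 9$ ($Q = 3^{2} = 9$)
$v{\left(l \right)} = l \left(9 + l\right)$ ($v{\left(l \right)} = \left(l + 9\right) \left(l + 0\right) = \left(9 + l\right) l = l \left(9 + l\right)$)
$S = 198$ ($S = -29 + 227 = 198$)
$x{\left(v{\left(-5 \right)} \right)} S = \frac{15}{\left(-5\right) \left(9 - 5\right)} 198 = \frac{15}{\left(-5\right) 4} \cdot 198 = \frac{15}{-20} \cdot 198 = 15 \left(- \frac{1}{20}\right) 198 = \left(- \frac{3}{4}\right) 198 = - \frac{297}{2}$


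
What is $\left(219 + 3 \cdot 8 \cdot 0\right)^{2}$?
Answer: $47961$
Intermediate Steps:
$\left(219 + 3 \cdot 8 \cdot 0\right)^{2} = \left(219 + 24 \cdot 0\right)^{2} = \left(219 + 0\right)^{2} = 219^{2} = 47961$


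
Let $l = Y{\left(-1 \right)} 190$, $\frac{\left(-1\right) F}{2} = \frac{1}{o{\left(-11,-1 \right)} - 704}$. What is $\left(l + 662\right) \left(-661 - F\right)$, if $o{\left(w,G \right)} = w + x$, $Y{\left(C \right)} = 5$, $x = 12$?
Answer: $- \frac{749072220}{703} \approx -1.0655 \cdot 10^{6}$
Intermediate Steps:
$o{\left(w,G \right)} = 12 + w$ ($o{\left(w,G \right)} = w + 12 = 12 + w$)
$F = \frac{2}{703}$ ($F = - \frac{2}{\left(12 - 11\right) - 704} = - \frac{2}{1 - 704} = - \frac{2}{-703} = \left(-2\right) \left(- \frac{1}{703}\right) = \frac{2}{703} \approx 0.002845$)
$l = 950$ ($l = 5 \cdot 190 = 950$)
$\left(l + 662\right) \left(-661 - F\right) = \left(950 + 662\right) \left(-661 - \frac{2}{703}\right) = 1612 \left(-661 - \frac{2}{703}\right) = 1612 \left(- \frac{464685}{703}\right) = - \frac{749072220}{703}$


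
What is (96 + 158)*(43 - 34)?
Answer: 2286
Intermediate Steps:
(96 + 158)*(43 - 34) = 254*9 = 2286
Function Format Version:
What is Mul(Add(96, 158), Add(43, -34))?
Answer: 2286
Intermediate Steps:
Mul(Add(96, 158), Add(43, -34)) = Mul(254, 9) = 2286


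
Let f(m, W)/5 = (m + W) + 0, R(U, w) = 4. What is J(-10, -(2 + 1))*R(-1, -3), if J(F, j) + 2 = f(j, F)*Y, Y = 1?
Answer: -268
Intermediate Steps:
f(m, W) = 5*W + 5*m (f(m, W) = 5*((m + W) + 0) = 5*((W + m) + 0) = 5*(W + m) = 5*W + 5*m)
J(F, j) = -2 + 5*F + 5*j (J(F, j) = -2 + (5*F + 5*j)*1 = -2 + (5*F + 5*j) = -2 + 5*F + 5*j)
J(-10, -(2 + 1))*R(-1, -3) = (-2 + 5*(-10) + 5*(-(2 + 1)))*4 = (-2 - 50 + 5*(-1*3))*4 = (-2 - 50 + 5*(-3))*4 = (-2 - 50 - 15)*4 = -67*4 = -268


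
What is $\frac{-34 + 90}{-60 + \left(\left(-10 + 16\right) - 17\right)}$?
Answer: $- \frac{56}{71} \approx -0.78873$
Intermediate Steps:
$\frac{-34 + 90}{-60 + \left(\left(-10 + 16\right) - 17\right)} = \frac{56}{-60 + \left(6 - 17\right)} = \frac{56}{-60 - 11} = \frac{56}{-71} = 56 \left(- \frac{1}{71}\right) = - \frac{56}{71}$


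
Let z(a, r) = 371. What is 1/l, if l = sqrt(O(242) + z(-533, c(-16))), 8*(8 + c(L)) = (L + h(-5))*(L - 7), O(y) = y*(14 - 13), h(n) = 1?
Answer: sqrt(613)/613 ≈ 0.040390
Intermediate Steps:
O(y) = y (O(y) = y*1 = y)
c(L) = -8 + (1 + L)*(-7 + L)/8 (c(L) = -8 + ((L + 1)*(L - 7))/8 = -8 + ((1 + L)*(-7 + L))/8 = -8 + (1 + L)*(-7 + L)/8)
l = sqrt(613) (l = sqrt(242 + 371) = sqrt(613) ≈ 24.759)
1/l = 1/(sqrt(613)) = sqrt(613)/613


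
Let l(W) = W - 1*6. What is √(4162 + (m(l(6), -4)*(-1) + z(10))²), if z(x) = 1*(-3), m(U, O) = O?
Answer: √4163 ≈ 64.521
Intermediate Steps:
l(W) = -6 + W (l(W) = W - 6 = -6 + W)
z(x) = -3
√(4162 + (m(l(6), -4)*(-1) + z(10))²) = √(4162 + (-4*(-1) - 3)²) = √(4162 + (4 - 3)²) = √(4162 + 1²) = √(4162 + 1) = √4163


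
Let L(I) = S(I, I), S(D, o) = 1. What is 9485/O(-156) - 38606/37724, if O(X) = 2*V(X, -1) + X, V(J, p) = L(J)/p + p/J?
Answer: -14192544329/232436426 ≈ -61.060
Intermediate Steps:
L(I) = 1
V(J, p) = 1/p + p/J
O(X) = -2 + X - 2/X (O(X) = 2*(1/(-1) - 1/X) + X = 2*(-1 - 1/X) + X = (-2 - 2/X) + X = -2 + X - 2/X)
9485/O(-156) - 38606/37724 = 9485/(-2 - 156 - 2/(-156)) - 38606/37724 = 9485/(-2 - 156 - 2*(-1/156)) - 38606*1/37724 = 9485/(-2 - 156 + 1/78) - 19303/18862 = 9485/(-12323/78) - 19303/18862 = 9485*(-78/12323) - 19303/18862 = -739830/12323 - 19303/18862 = -14192544329/232436426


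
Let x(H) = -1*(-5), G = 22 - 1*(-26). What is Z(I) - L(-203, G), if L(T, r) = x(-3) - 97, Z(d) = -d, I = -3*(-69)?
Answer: -115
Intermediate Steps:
I = 207
G = 48 (G = 22 + 26 = 48)
x(H) = 5
L(T, r) = -92 (L(T, r) = 5 - 97 = -92)
Z(I) - L(-203, G) = -1*207 - 1*(-92) = -207 + 92 = -115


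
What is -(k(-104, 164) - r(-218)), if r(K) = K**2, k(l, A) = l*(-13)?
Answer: 46172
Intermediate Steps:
k(l, A) = -13*l
-(k(-104, 164) - r(-218)) = -(-13*(-104) - 1*(-218)**2) = -(1352 - 1*47524) = -(1352 - 47524) = -1*(-46172) = 46172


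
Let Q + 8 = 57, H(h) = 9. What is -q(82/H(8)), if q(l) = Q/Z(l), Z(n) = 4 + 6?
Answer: -49/10 ≈ -4.9000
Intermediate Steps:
Z(n) = 10
Q = 49 (Q = -8 + 57 = 49)
q(l) = 49/10
-q(82/H(8)) = -1*49/10 = -49/10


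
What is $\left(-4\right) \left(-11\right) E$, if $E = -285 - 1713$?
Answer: $-87912$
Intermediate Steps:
$E = -1998$ ($E = -285 - 1713 = -1998$)
$\left(-4\right) \left(-11\right) E = \left(-4\right) \left(-11\right) \left(-1998\right) = 44 \left(-1998\right) = -87912$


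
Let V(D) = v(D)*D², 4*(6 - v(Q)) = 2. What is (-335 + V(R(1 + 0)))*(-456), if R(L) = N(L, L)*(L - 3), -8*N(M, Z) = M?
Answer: 610413/4 ≈ 1.5260e+5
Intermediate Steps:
N(M, Z) = -M/8
v(Q) = 11/2 (v(Q) = 6 - ¼*2 = 6 - ½ = 11/2)
R(L) = -L*(-3 + L)/8 (R(L) = (-L/8)*(L - 3) = (-L/8)*(-3 + L) = -L*(-3 + L)/8)
V(D) = 11*D²/2
(-335 + V(R(1 + 0)))*(-456) = (-335 + 11*((1 + 0)*(3 - (1 + 0))/8)²/2)*(-456) = (-335 + 11*((⅛)*1*(3 - 1*1))²/2)*(-456) = (-335 + 11*((⅛)*1*(3 - 1))²/2)*(-456) = (-335 + 11*((⅛)*1*2)²/2)*(-456) = (-335 + 11*(¼)²/2)*(-456) = (-335 + (11/2)*(1/16))*(-456) = (-335 + 11/32)*(-456) = -10709/32*(-456) = 610413/4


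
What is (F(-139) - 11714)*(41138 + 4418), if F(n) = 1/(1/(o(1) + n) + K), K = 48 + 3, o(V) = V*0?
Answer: -945613784577/1772 ≈ -5.3364e+8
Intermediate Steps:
o(V) = 0
K = 51
F(n) = 1/(51 + 1/n) (F(n) = 1/(1/(0 + n) + 51) = 1/(1/n + 51) = 1/(51 + 1/n))
(F(-139) - 11714)*(41138 + 4418) = (-139/(1 + 51*(-139)) - 11714)*(41138 + 4418) = (-139/(1 - 7089) - 11714)*45556 = (-139/(-7088) - 11714)*45556 = (-139*(-1/7088) - 11714)*45556 = (139/7088 - 11714)*45556 = -83028693/7088*45556 = -945613784577/1772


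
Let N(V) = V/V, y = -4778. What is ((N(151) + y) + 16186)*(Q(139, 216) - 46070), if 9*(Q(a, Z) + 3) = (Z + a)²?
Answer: -1097667496/3 ≈ -3.6589e+8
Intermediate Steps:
Q(a, Z) = -3 + (Z + a)²/9
N(V) = 1
((N(151) + y) + 16186)*(Q(139, 216) - 46070) = ((1 - 4778) + 16186)*((-3 + (216 + 139)²/9) - 46070) = (-4777 + 16186)*((-3 + (⅑)*355²) - 46070) = 11409*((-3 + (⅑)*126025) - 46070) = 11409*((-3 + 126025/9) - 46070) = 11409*(125998/9 - 46070) = 11409*(-288632/9) = -1097667496/3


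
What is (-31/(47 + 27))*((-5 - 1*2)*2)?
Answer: 217/37 ≈ 5.8649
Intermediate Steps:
(-31/(47 + 27))*((-5 - 1*2)*2) = (-31/74)*((-5 - 2)*2) = ((1/74)*(-31))*(-7*2) = -31/74*(-14) = 217/37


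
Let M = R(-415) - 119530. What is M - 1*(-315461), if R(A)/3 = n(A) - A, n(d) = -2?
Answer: 197170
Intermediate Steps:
R(A) = -6 - 3*A (R(A) = 3*(-2 - A) = -6 - 3*A)
M = -118291 (M = (-6 - 3*(-415)) - 119530 = (-6 + 1245) - 119530 = 1239 - 119530 = -118291)
M - 1*(-315461) = -118291 - 1*(-315461) = -118291 + 315461 = 197170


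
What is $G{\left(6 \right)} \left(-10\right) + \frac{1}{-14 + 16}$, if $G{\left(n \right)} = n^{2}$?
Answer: $- \frac{719}{2} \approx -359.5$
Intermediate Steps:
$G{\left(6 \right)} \left(-10\right) + \frac{1}{-14 + 16} = 6^{2} \left(-10\right) + \frac{1}{-14 + 16} = 36 \left(-10\right) + \frac{1}{2} = -360 + \frac{1}{2} = - \frac{719}{2}$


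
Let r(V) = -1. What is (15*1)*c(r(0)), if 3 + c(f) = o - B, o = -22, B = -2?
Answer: -345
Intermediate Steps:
c(f) = -23 (c(f) = -3 + (-22 - 1*(-2)) = -3 + (-22 + 2) = -3 - 20 = -23)
(15*1)*c(r(0)) = (15*1)*(-23) = 15*(-23) = -345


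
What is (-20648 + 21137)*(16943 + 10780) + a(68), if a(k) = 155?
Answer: 13556702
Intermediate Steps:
(-20648 + 21137)*(16943 + 10780) + a(68) = (-20648 + 21137)*(16943 + 10780) + 155 = 489*27723 + 155 = 13556547 + 155 = 13556702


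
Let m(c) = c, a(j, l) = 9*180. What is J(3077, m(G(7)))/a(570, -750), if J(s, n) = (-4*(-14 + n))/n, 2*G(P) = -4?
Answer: -8/405 ≈ -0.019753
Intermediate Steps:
a(j, l) = 1620
G(P) = -2 (G(P) = (½)*(-4) = -2)
J(s, n) = (56 - 4*n)/n
J(3077, m(G(7)))/a(570, -750) = (-4 + 56/(-2))/1620 = (-4 + 56*(-½))*(1/1620) = (-4 - 28)*(1/1620) = -32*1/1620 = -8/405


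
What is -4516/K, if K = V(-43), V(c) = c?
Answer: 4516/43 ≈ 105.02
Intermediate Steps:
K = -43
-4516/K = -4516/(-43) = -4516*(-1/43) = 4516/43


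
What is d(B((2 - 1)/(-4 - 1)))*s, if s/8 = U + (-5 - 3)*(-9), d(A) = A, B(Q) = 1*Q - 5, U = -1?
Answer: -14768/5 ≈ -2953.6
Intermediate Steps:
B(Q) = -5 + Q (B(Q) = Q - 5 = -5 + Q)
s = 568 (s = 8*(-1 + (-5 - 3)*(-9)) = 8*(-1 - 8*(-9)) = 8*(-1 + 72) = 8*71 = 568)
d(B((2 - 1)/(-4 - 1)))*s = (-5 + (2 - 1)/(-4 - 1))*568 = (-5 + 1/(-5))*568 = (-5 + 1*(-1/5))*568 = (-5 - 1/5)*568 = -26/5*568 = -14768/5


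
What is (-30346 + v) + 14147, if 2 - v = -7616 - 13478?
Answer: 4897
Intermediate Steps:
v = 21096 (v = 2 - (-7616 - 13478) = 2 - 1*(-21094) = 2 + 21094 = 21096)
(-30346 + v) + 14147 = (-30346 + 21096) + 14147 = -9250 + 14147 = 4897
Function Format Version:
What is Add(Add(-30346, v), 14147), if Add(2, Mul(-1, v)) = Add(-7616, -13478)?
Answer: 4897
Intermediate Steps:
v = 21096 (v = Add(2, Mul(-1, Add(-7616, -13478))) = Add(2, Mul(-1, -21094)) = Add(2, 21094) = 21096)
Add(Add(-30346, v), 14147) = Add(Add(-30346, 21096), 14147) = Add(-9250, 14147) = 4897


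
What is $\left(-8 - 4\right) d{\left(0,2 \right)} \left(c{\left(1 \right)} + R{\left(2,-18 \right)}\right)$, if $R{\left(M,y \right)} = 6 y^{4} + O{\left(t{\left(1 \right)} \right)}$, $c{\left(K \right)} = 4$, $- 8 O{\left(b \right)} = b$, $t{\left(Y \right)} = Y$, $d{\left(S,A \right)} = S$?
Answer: $0$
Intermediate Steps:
$O{\left(b \right)} = - \frac{b}{8}$
$R{\left(M,y \right)} = - \frac{1}{8} + 6 y^{4}$ ($R{\left(M,y \right)} = 6 y^{4} - \frac{1}{8} = - \frac{1}{8} + 6 y^{4}$)
$\left(-8 - 4\right) d{\left(0,2 \right)} \left(c{\left(1 \right)} + R{\left(2,-18 \right)}\right) = \left(-8 - 4\right) 0 \left(4 - \left(\frac{1}{8} - 6 \left(-18\right)^{4}\right)\right) = \left(-12\right) 0 \left(4 + \left(- \frac{1}{8} + 6 \cdot 104976\right)\right) = 0 \left(4 + \left(- \frac{1}{8} + 629856\right)\right) = 0 \left(4 + \frac{5038847}{8}\right) = 0 \cdot \frac{5038879}{8} = 0$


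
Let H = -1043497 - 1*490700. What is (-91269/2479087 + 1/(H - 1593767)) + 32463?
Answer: 251733882088696481/7754494888868 ≈ 32463.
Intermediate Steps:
H = -1534197 (H = -1043497 - 490700 = -1534197)
(-91269/2479087 + 1/(H - 1593767)) + 32463 = (-91269/2479087 + 1/(-1534197 - 1593767)) + 32463 = (-91269*1/2479087 + 1/(-3127964)) + 32463 = (-91269/2479087 - 1/3127964) + 32463 = -285488625403/7754494888868 + 32463 = 251733882088696481/7754494888868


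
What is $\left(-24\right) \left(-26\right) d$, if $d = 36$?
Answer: $22464$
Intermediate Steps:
$\left(-24\right) \left(-26\right) d = \left(-24\right) \left(-26\right) 36 = 624 \cdot 36 = 22464$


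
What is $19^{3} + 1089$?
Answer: $7948$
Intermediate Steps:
$19^{3} + 1089 = 6859 + 1089 = 7948$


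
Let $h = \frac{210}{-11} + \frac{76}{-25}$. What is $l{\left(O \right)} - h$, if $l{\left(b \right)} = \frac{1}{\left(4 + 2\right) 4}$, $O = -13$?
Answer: $\frac{146339}{6600} \approx 22.173$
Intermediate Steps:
$l{\left(b \right)} = \frac{1}{24}$ ($l{\left(b \right)} = \frac{1}{6 \cdot 4} = \frac{1}{24}$)
$h = - \frac{6086}{275}$ ($h = 210 \left(- \frac{1}{11}\right) + 76 \left(- \frac{1}{25}\right) = - \frac{210}{11} - \frac{76}{25} = - \frac{6086}{275} \approx -22.131$)
$l{\left(O \right)} - h = \frac{1}{24} - - \frac{6086}{275} = \frac{1}{24} + \frac{6086}{275} = \frac{146339}{6600}$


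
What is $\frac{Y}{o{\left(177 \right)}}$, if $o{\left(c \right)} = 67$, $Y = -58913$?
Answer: $- \frac{58913}{67} \approx -879.3$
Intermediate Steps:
$\frac{Y}{o{\left(177 \right)}} = - \frac{58913}{67}$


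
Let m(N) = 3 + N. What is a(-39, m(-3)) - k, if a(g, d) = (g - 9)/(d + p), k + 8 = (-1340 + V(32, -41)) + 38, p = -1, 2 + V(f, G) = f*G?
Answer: 2672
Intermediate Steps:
V(f, G) = -2 + G*f (V(f, G) = -2 + f*G = -2 + G*f)
k = -2624 (k = -8 + ((-1340 + (-2 - 41*32)) + 38) = -8 + ((-1340 + (-2 - 1312)) + 38) = -8 + ((-1340 - 1314) + 38) = -8 + (-2654 + 38) = -8 - 2616 = -2624)
a(g, d) = (-9 + g)/(-1 + d) (a(g, d) = (g - 9)/(d - 1) = (-9 + g)/(-1 + d))
a(-39, m(-3)) - k = (-9 - 39)/(-1 + (3 - 3)) - 1*(-2624) = -48/(-1 + 0) + 2624 = -48/(-1) + 2624 = -1*(-48) + 2624 = 48 + 2624 = 2672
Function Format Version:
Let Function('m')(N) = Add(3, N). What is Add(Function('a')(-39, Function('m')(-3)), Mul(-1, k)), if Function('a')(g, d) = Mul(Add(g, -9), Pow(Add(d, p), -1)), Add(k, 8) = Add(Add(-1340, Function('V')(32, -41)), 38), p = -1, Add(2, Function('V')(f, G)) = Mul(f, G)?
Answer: 2672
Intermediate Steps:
Function('V')(f, G) = Add(-2, Mul(G, f)) (Function('V')(f, G) = Add(-2, Mul(f, G)) = Add(-2, Mul(G, f)))
k = -2624 (k = Add(-8, Add(Add(-1340, Add(-2, Mul(-41, 32))), 38)) = Add(-8, Add(Add(-1340, Add(-2, -1312)), 38)) = Add(-8, Add(Add(-1340, -1314), 38)) = Add(-8, Add(-2654, 38)) = Add(-8, -2616) = -2624)
Function('a')(g, d) = Mul(Pow(Add(-1, d), -1), Add(-9, g)) (Function('a')(g, d) = Mul(Add(g, -9), Pow(Add(d, -1), -1)) = Mul(Add(-9, g), Pow(Add(-1, d), -1)) = Mul(Pow(Add(-1, d), -1), Add(-9, g)))
Add(Function('a')(-39, Function('m')(-3)), Mul(-1, k)) = Add(Mul(Pow(Add(-1, Add(3, -3)), -1), Add(-9, -39)), Mul(-1, -2624)) = Add(Mul(Pow(Add(-1, 0), -1), -48), 2624) = Add(Mul(Pow(-1, -1), -48), 2624) = Add(Mul(-1, -48), 2624) = Add(48, 2624) = 2672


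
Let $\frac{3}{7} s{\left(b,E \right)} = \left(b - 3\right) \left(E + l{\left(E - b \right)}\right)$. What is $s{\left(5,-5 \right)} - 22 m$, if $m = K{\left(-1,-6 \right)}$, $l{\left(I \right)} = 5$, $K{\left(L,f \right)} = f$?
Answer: $132$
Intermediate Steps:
$m = -6$
$s{\left(b,E \right)} = \frac{7 \left(-3 + b\right) \left(5 + E\right)}{3}$ ($s{\left(b,E \right)} = \frac{7 \left(b - 3\right) \left(E + 5\right)}{3} = \frac{7 \left(-3 + b\right) \left(5 + E\right)}{3}$)
$s{\left(5,-5 \right)} - 22 m = \left(-35 - -35 + \frac{35}{3} \cdot 5 + \frac{7}{3} \left(-5\right) 5\right) - -132 = \left(-35 + 35 + \frac{175}{3} - \frac{175}{3}\right) + 132 = 0 + 132 = 132$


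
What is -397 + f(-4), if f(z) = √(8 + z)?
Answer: -395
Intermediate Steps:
-397 + f(-4) = -397 + √(8 - 4) = -397 + √4 = -397 + 2 = -395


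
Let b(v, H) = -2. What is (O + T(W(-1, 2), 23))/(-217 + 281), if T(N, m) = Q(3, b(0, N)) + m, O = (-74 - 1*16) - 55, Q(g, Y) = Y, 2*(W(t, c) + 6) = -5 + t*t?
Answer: -31/16 ≈ -1.9375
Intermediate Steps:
W(t, c) = -17/2 + t²/2 (W(t, c) = -6 + (-5 + t*t)/2 = -6 + (-5 + t²)/2 = -6 + (-5/2 + t²/2) = -17/2 + t²/2)
O = -145 (O = (-74 - 16) - 55 = -90 - 55 = -145)
T(N, m) = -2 + m
(O + T(W(-1, 2), 23))/(-217 + 281) = (-145 + (-2 + 23))/(-217 + 281) = (-145 + 21)/64 = -124*1/64 = -31/16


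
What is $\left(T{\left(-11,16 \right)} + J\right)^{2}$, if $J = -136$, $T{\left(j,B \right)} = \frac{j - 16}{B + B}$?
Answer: $\frac{19175641}{1024} \approx 18726.0$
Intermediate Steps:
$T{\left(j,B \right)} = \frac{-16 + j}{2 B}$
$\left(T{\left(-11,16 \right)} + J\right)^{2} = \left(\frac{-16 - 11}{2 \cdot 16} - 136\right)^{2} = \left(\frac{1}{2} \cdot \frac{1}{16} \left(-27\right) - 136\right)^{2} = \left(- \frac{27}{32} - 136\right)^{2} = \left(- \frac{4379}{32}\right)^{2} = \frac{19175641}{1024}$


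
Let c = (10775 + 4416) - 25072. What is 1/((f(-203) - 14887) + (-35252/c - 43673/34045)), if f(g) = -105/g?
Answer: -9755560705/145203696214277 ≈ -6.7185e-5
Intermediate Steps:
c = -9881 (c = 15191 - 25072 = -9881)
1/((f(-203) - 14887) + (-35252/c - 43673/34045)) = 1/((-105/(-203) - 14887) + (-35252/(-9881) - 43673/34045)) = 1/((-105*(-1/203) - 14887) + (-35252*(-1/9881) - 43673*1/34045)) = 1/((15/29 - 14887) + (35252/9881 - 43673/34045)) = 1/(-431708/29 + 768621427/336398645) = 1/(-145203696214277/9755560705) = -9755560705/145203696214277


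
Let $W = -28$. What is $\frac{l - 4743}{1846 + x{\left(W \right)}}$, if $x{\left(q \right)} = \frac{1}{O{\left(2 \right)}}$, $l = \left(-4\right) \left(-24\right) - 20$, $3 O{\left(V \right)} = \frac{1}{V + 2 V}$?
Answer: $- \frac{4667}{1864} \approx -2.5038$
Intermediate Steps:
$O{\left(V \right)} = \frac{1}{9 V}$ ($O{\left(V \right)} = \frac{1}{3 \left(V + 2 V\right)} = \frac{1}{3 \cdot 3 V} = \frac{\frac{1}{3} \frac{1}{V}}{3} = \frac{1}{9 V}$)
$l = 76$ ($l = 96 - 20 = 76$)
$x{\left(q \right)} = 18$ ($x{\left(q \right)} = \frac{1}{\frac{1}{9} \cdot \frac{1}{2}} = \frac{1}{\frac{1}{18}} = 18$)
$\frac{l - 4743}{1846 + x{\left(W \right)}} = \frac{76 - 4743}{1846 + 18} = - \frac{4667}{1864}$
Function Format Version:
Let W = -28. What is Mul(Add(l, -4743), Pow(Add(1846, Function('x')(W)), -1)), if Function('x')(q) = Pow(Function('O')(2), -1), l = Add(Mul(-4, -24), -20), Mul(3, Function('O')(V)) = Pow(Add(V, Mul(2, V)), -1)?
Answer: Rational(-4667, 1864) ≈ -2.5038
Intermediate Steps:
Function('O')(V) = Mul(Rational(1, 9), Pow(V, -1)) (Function('O')(V) = Mul(Rational(1, 3), Pow(Add(V, Mul(2, V)), -1)) = Mul(Rational(1, 3), Pow(Mul(3, V), -1)) = Mul(Rational(1, 3), Mul(Rational(1, 3), Pow(V, -1))) = Mul(Rational(1, 9), Pow(V, -1)))
l = 76 (l = Add(96, -20) = 76)
Function('x')(q) = 18 (Function('x')(q) = Pow(Mul(Rational(1, 9), Pow(2, -1)), -1) = Pow(Mul(Rational(1, 9), Rational(1, 2)), -1) = Pow(Rational(1, 18), -1) = 18)
Mul(Add(l, -4743), Pow(Add(1846, Function('x')(W)), -1)) = Mul(Add(76, -4743), Pow(Add(1846, 18), -1)) = Mul(-4667, Pow(1864, -1)) = Mul(-4667, Rational(1, 1864)) = Rational(-4667, 1864)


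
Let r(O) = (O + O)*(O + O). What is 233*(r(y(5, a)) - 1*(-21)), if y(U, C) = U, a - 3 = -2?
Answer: 28193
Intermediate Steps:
a = 1 (a = 3 - 2 = 1)
r(O) = 4*O² (r(O) = (2*O)*(2*O) = 4*O²)
233*(r(y(5, a)) - 1*(-21)) = 233*(4*5² - 1*(-21)) = 233*(4*25 + 21) = 233*(100 + 21) = 233*121 = 28193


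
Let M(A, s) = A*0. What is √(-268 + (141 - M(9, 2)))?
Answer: I*√127 ≈ 11.269*I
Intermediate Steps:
M(A, s) = 0
√(-268 + (141 - M(9, 2))) = √(-268 + (141 - 1*0)) = √(-268 + (141 + 0)) = √(-268 + 141) = √(-127) = I*√127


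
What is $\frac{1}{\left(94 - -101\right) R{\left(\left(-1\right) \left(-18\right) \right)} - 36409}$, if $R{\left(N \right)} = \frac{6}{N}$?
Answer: $- \frac{1}{36344} \approx -2.7515 \cdot 10^{-5}$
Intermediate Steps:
$\frac{1}{\left(94 - -101\right) R{\left(\left(-1\right) \left(-18\right) \right)} - 36409} = \frac{1}{\left(94 - -101\right) \frac{6}{\left(-1\right) \left(-18\right)} - 36409} = \frac{1}{\left(94 + 101\right) \frac{6}{18} - 36409} = \frac{1}{195 \cdot 6 \cdot \frac{1}{18} - 36409} = \frac{1}{195 \cdot \frac{1}{3} - 36409} = \frac{1}{65 - 36409} = \frac{1}{-36344} = - \frac{1}{36344}$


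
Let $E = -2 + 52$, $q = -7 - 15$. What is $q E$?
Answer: $-1100$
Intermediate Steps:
$q = -22$
$E = 50$
$q E = \left(-22\right) 50 = -1100$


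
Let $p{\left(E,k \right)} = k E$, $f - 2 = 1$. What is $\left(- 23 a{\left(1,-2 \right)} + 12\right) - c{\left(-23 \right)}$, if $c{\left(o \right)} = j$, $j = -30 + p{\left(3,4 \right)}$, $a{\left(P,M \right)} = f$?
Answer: $-39$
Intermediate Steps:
$f = 3$ ($f = 2 + 1 = 3$)
$p{\left(E,k \right)} = E k$
$a{\left(P,M \right)} = 3$
$j = -18$ ($j = -30 + 3 \cdot 4 = -30 + 12 = -18$)
$c{\left(o \right)} = -18$
$\left(- 23 a{\left(1,-2 \right)} + 12\right) - c{\left(-23 \right)} = \left(\left(-23\right) 3 + 12\right) - -18 = \left(-69 + 12\right) + 18 = -57 + 18 = -39$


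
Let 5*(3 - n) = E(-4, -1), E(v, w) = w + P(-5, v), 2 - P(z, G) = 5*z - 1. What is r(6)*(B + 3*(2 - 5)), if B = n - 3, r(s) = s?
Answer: -432/5 ≈ -86.400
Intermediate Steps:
P(z, G) = 3 - 5*z (P(z, G) = 2 - (5*z - 1) = 2 - (-1 + 5*z) = 2 + (1 - 5*z) = 3 - 5*z)
E(v, w) = 28 + w (E(v, w) = w + (3 - 5*(-5)) = w + (3 + 25) = w + 28 = 28 + w)
n = -12/5 (n = 3 - (28 - 1)/5 = 3 - 1/5*27 = 3 - 27/5 = -12/5 ≈ -2.4000)
B = -27/5 (B = -12/5 - 3 = -27/5 ≈ -5.4000)
r(6)*(B + 3*(2 - 5)) = 6*(-27/5 + 3*(2 - 5)) = 6*(-27/5 + 3*(-3)) = 6*(-27/5 - 9) = 6*(-72/5) = -432/5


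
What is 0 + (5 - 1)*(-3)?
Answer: -12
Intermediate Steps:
0 + (5 - 1)*(-3) = 0 + 4*(-3) = 0 - 12 = -12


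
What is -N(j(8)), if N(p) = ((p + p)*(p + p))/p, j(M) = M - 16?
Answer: 32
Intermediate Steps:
j(M) = -16 + M
N(p) = 4*p (N(p) = ((2*p)*(2*p))/p = (4*p²)/p = 4*p)
-N(j(8)) = -4*(-16 + 8) = -4*(-8) = -1*(-32) = 32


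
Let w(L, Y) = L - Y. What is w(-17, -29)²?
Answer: 144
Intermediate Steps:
w(-17, -29)² = (-17 - 1*(-29))² = (-17 + 29)² = 12² = 144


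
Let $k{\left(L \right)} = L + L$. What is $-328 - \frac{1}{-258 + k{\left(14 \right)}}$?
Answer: $- \frac{75439}{230} \approx -328.0$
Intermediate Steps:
$k{\left(L \right)} = 2 L$
$-328 - \frac{1}{-258 + k{\left(14 \right)}} = -328 - \frac{1}{-258 + 2 \cdot 14} = -328 - \frac{1}{-258 + 28} = -328 - \frac{1}{-230} = -328 - - \frac{1}{230} = -328 + \frac{1}{230} = - \frac{75439}{230}$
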